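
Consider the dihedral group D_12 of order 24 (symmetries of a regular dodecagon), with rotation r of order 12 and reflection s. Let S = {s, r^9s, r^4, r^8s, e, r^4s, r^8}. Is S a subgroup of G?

No

|S| = 7 does not divide |G| = 24, so by Lagrange S is not a subgroup.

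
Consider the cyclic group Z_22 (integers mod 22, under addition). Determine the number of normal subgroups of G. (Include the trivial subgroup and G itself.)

4

G is abelian, so every subgroup is normal.
G has 4 subgroups in total, hence 4 normal subgroups.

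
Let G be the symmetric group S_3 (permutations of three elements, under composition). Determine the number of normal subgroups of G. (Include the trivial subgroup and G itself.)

G has 6 subgroups. Checking conjugation-invariance by order — order 1: 1/1 normal; order 2: 0/3 normal; order 3: 1/1 normal; order 6: 1/1 normal.
Total normal subgroups: 3.

3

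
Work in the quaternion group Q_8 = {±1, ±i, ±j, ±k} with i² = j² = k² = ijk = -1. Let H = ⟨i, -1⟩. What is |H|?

4

|⟨i⟩| = 4 and |⟨-1⟩| = 2, so |H| is a multiple of lcm(4, 2) = 4 and divides |G| = 8.
Closing under the operation: H = {1, -1, i, -i}, so |H| = 4.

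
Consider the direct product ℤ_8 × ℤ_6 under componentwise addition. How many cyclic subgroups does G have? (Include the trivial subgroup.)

16

Group the elements of G by the cyclic subgroup they generate; each cyclic subgroup of order d accounts for φ(d) elements.
Cyclic subgroups by order — order 1: 1; order 2: 3; order 3: 1; order 4: 2; order 6: 3; order 8: 2; order 12: 2; order 24: 2.
Total: 16.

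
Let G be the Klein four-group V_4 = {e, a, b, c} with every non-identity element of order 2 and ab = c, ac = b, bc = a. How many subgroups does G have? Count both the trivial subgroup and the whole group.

5

|G| = 4, so by Lagrange every subgroup order divides 4. Divisors: 1, 2, 4.
Subgroups by order — order 1: 1; order 2: 3; order 4: 1.
Total: 1 + 3 + 1 = 5.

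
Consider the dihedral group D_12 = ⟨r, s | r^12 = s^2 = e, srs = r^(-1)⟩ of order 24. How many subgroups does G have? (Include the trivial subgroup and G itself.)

|G| = 24, so by Lagrange every subgroup order divides 24. Divisors: 1, 2, 3, 4, 6, 8, 12, 24.
Subgroups by order — order 1: 1; order 2: 13; order 3: 1; order 4: 7; order 6: 5; order 8: 3; order 12: 3; order 24: 1.
Total: 1 + 13 + 1 + 7 + 5 + 3 + 3 + 1 = 34.

34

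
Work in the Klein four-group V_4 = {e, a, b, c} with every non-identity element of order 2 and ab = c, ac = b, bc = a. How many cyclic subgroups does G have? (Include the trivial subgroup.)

4

A cyclic subgroup of order d is generated by each of its φ(d) elements of order d, so the cyclic subgroups of order d number (#elements of order d)/φ(d).
Cyclic subgroups by order — order 1: 1; order 2: 3.
Total: 4.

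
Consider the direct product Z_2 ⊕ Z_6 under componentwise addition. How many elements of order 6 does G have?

6

An element (a,b) has order lcm(ord(a), ord(b)); count pairs with lcm equal to 6.
Enumerating gives 6 such elements.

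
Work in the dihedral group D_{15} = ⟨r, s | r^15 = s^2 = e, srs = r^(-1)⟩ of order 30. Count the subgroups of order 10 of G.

3

|G| = 30 and 10 | 30, so subgroups of order 10 are possible by Lagrange.
The subgroups of order 10 are: {e, r^3, r^6, r^9, r^12, rs, r^4s, r^7s, r^10s, r^13s}; {e, r^3, r^6, r^9, r^12, r^2s, r^5s, r^8s, r^11s, r^14s}; {e, r^3, r^6, r^9, r^12, s, r^3s, r^6s, r^9s, r^12s}.
So G has 3 subgroups of order 10.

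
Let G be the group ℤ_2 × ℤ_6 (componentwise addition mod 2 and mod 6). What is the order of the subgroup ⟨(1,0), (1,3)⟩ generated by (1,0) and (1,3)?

4

|⟨(1,0)⟩| = 2 and |⟨(1,3)⟩| = 2, so |H| is a multiple of lcm(2, 2) = 2 and divides |G| = 12.
Closing under the operation: H = {(0,0), (0,3), (1,0), (1,3)}, so |H| = 4.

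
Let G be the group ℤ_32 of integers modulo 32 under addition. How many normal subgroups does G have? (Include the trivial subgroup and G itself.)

G is abelian, so every subgroup is normal.
G has 6 subgroups in total, hence 6 normal subgroups.

6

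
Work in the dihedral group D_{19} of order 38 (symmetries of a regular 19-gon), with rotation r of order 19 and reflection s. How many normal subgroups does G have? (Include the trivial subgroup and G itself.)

G has 22 subgroups. Checking conjugation-invariance by order — order 1: 1/1 normal; order 2: 0/19 normal; order 19: 1/1 normal; order 38: 1/1 normal.
Total normal subgroups: 3.

3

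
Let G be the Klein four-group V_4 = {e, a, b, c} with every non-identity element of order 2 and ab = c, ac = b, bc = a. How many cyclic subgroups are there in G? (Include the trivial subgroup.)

4

A cyclic subgroup of order d is generated by each of its φ(d) elements of order d, so the cyclic subgroups of order d number (#elements of order d)/φ(d).
Cyclic subgroups by order — order 1: 1; order 2: 3.
Total: 4.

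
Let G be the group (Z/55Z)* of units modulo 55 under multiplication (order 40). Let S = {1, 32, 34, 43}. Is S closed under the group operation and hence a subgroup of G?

Yes

|S| = 4 divides |G| = 40, consistent with Lagrange.
S contains the identity, every element's inverse is in S, and S is closed under ·: it is a subgroup.
In fact S = ⟨32⟩.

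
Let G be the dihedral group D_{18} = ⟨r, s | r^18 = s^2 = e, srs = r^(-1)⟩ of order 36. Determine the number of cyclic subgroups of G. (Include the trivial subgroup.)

A cyclic subgroup of order d is generated by each of its φ(d) elements of order d, so the cyclic subgroups of order d number (#elements of order d)/φ(d).
Cyclic subgroups by order — order 1: 1; order 2: 19; order 3: 1; order 6: 1; order 9: 1; order 18: 1.
Total: 24.

24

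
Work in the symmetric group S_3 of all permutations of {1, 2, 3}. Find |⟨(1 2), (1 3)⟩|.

6

|⟨(1 2)⟩| = 2 and |⟨(1 3)⟩| = 2, so |H| is a multiple of lcm(2, 2) = 2 and divides |G| = 6.
Closing {(1 2), (1 3)} under the group operation gives all of G, so |H| = 6.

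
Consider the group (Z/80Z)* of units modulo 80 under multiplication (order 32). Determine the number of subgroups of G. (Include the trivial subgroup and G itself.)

54

|G| = 32, so by Lagrange every subgroup order divides 32. Divisors: 1, 2, 4, 8, 16, 32.
Subgroups by order — order 1: 1; order 2: 7; order 4: 19; order 8: 19; order 16: 7; order 32: 1.
Total: 1 + 7 + 19 + 19 + 7 + 1 = 54.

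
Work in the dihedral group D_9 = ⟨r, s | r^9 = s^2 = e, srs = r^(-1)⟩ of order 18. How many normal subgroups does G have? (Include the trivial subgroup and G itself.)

G has 16 subgroups. Checking conjugation-invariance by order — order 1: 1/1 normal; order 2: 0/9 normal; order 3: 1/1 normal; order 6: 0/3 normal; order 9: 1/1 normal; order 18: 1/1 normal.
Total normal subgroups: 4.

4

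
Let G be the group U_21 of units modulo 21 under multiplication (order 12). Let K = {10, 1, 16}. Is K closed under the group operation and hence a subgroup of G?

16 ∈ K but its inverse 4 ∉ K, so K is not a subgroup.

No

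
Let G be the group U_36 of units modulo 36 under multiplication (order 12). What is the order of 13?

Compute successive powers of 13 mod 36: 13, 25, 1; 13^3 ≡ 1 (mod 36).
So |⟨13⟩| = 3.

3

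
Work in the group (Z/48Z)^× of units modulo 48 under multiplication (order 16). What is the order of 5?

Compute successive powers of 5 mod 48: 5, 25, 29, 1; 5^4 ≡ 1 (mod 48).
So |⟨5⟩| = 4.

4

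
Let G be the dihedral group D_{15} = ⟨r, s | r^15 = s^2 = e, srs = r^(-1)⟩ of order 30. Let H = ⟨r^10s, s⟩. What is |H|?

6

|⟨r^10s⟩| = 2 and |⟨s⟩| = 2, so |H| is a multiple of lcm(2, 2) = 2 and divides |G| = 30.
Closing under the operation: H = {e, r^5, r^10, s, r^5s, r^10s}, so |H| = 6.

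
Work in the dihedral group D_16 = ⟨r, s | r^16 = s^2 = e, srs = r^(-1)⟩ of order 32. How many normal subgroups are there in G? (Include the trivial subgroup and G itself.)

8

G has 36 subgroups. Checking conjugation-invariance by order — order 1: 1/1 normal; order 2: 1/17 normal; order 4: 1/9 normal; order 8: 1/5 normal; order 16: 3/3 normal; order 32: 1/1 normal.
Total normal subgroups: 8.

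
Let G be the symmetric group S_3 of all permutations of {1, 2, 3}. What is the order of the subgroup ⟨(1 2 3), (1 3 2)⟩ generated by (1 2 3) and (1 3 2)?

|⟨(1 2 3)⟩| = 3 and |⟨(1 3 2)⟩| = 3, so |H| is a multiple of lcm(3, 3) = 3 and divides |G| = 6.
Closing under the operation: H = {e, (1 2 3), (1 3 2)}, so |H| = 3.

3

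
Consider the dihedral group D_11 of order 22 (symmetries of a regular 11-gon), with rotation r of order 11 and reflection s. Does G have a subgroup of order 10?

10 does not divide |G| = 22, so by Lagrange no subgroup of order 10 exists.

No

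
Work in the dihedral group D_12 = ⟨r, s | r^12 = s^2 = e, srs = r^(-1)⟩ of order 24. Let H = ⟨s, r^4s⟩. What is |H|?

|⟨s⟩| = 2 and |⟨r^4s⟩| = 2, so |H| is a multiple of lcm(2, 2) = 2 and divides |G| = 24.
Closing under the operation: H = {e, r^4, r^8, s, r^4s, r^8s}, so |H| = 6.

6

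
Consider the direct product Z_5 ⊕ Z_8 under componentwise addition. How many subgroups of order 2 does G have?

|G| = 40 and 2 | 40, so subgroups of order 2 are possible by Lagrange.
The subgroups of order 2 are: {(0,0), (0,4)}.
So G has 1 subgroup of order 2.

1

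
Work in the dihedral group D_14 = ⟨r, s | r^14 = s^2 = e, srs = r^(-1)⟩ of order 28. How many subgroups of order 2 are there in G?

15

|G| = 28 and 2 | 28, so subgroups of order 2 are possible by Lagrange.
The subgroups of order 2 are: {e, r^10s}; {e, r^11s}; {e, r^12s}; {e, r^13s}; … (15 in all).
So G has 15 subgroups of order 2.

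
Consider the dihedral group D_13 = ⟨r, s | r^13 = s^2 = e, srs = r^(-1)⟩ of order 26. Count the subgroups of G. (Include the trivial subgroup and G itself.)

|G| = 26, so by Lagrange every subgroup order divides 26. Divisors: 1, 2, 13, 26.
Subgroups by order — order 1: 1; order 2: 13; order 13: 1; order 26: 1.
Total: 1 + 13 + 1 + 1 = 16.

16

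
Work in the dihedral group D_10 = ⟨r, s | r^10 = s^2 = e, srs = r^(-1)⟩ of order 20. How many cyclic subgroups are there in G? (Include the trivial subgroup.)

14

Group the elements of G by the cyclic subgroup they generate; each cyclic subgroup of order d accounts for φ(d) elements.
Cyclic subgroups by order — order 1: 1; order 2: 11; order 5: 1; order 10: 1.
Total: 14.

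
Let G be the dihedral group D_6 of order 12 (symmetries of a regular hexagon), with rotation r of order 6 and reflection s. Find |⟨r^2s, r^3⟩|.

|⟨r^2s⟩| = 2 and |⟨r^3⟩| = 2, so |H| is a multiple of lcm(2, 2) = 2 and divides |G| = 12.
Closing under the operation: H = {e, r^3, r^2s, r^5s}, so |H| = 4.

4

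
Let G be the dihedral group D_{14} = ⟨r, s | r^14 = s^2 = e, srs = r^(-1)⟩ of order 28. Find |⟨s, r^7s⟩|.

4

|⟨s⟩| = 2 and |⟨r^7s⟩| = 2, so |H| is a multiple of lcm(2, 2) = 2 and divides |G| = 28.
Closing under the operation: H = {e, r^7, s, r^7s}, so |H| = 4.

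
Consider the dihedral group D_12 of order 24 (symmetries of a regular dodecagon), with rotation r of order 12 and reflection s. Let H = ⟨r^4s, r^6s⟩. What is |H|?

12

|⟨r^4s⟩| = 2 and |⟨r^6s⟩| = 2, so |H| is a multiple of lcm(2, 2) = 2 and divides |G| = 24.
Closing under the operation: H = {e, r^2, r^4, r^6, r^8, r^10, s, r^2s, r^4s, r^6s, r^8s, r^10s}, so |H| = 12.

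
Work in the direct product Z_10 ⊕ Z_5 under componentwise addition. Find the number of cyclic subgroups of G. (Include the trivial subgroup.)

14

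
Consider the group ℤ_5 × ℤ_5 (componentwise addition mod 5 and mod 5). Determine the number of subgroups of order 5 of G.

|G| = 25 and 5 | 25, so subgroups of order 5 are possible by Lagrange.
The subgroups of order 5 are: {(0,0), (0,1), (0,2), (0,3), (0,4)}; {(0,0), (1,0), (2,0), (3,0), (4,0)}; {(0,0), (1,1), (2,2), (3,3), (4,4)}; {(0,0), (1,2), (2,4), (3,1), (4,3)}; … (6 in all).
So G has 6 subgroups of order 5.

6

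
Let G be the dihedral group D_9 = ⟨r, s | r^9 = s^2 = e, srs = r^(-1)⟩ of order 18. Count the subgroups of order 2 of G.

9

|G| = 18 and 2 | 18, so subgroups of order 2 are possible by Lagrange.
The subgroups of order 2 are: {e, r^2s}; {e, r^3s}; {e, r^4s}; {e, r^5s}; … (9 in all).
So G has 9 subgroups of order 2.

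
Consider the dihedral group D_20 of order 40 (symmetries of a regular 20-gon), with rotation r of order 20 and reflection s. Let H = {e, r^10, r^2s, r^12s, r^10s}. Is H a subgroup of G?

No

Closure fails: r^12s · r^10s = r^2 ∉ H. So H is not a subgroup.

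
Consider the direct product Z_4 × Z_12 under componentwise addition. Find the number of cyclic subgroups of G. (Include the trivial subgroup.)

20

A cyclic subgroup of order d is generated by each of its φ(d) elements of order d, so the cyclic subgroups of order d number (#elements of order d)/φ(d).
Cyclic subgroups by order — order 1: 1; order 2: 3; order 3: 1; order 4: 6; order 6: 3; order 12: 6.
Total: 20.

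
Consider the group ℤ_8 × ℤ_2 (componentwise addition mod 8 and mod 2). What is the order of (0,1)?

The order of (0,1) in Z_8 × Z_2 is lcm(ord(0) in Z_8, ord(1) in Z_2).
ord(0) = 1 and ord(1) = 2, so |⟨(0,1)⟩| = lcm(1, 2) = 2.

2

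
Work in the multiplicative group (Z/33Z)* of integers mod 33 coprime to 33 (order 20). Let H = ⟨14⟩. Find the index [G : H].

|⟨14⟩| = 10 and |G| = 20.
By Lagrange, [G : H] = |G|/|H| = 20/10 = 2.

2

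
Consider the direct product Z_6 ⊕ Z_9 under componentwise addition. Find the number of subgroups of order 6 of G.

4

|G| = 54 and 6 | 54, so subgroups of order 6 are possible by Lagrange.
The subgroups of order 6 are: {(0,0), (0,3), (0,6), (3,0), (3,3), (3,6)}; {(0,0), (1,0), (2,0), (3,0), (4,0), (5,0)}; {(0,0), (1,3), (2,6), (3,0), (4,3), (5,6)}; {(0,0), (1,6), (2,3), (3,0), (4,6), (5,3)}.
So G has 4 subgroups of order 6.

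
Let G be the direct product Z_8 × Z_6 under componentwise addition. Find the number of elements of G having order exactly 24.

16

An element (a,b) has order lcm(ord(a), ord(b)); count pairs with lcm equal to 24.
Enumerating gives 16 such elements.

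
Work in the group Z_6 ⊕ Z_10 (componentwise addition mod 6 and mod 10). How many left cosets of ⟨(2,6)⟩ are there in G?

4

|⟨(2,6)⟩| = 15 and |G| = 60.
By Lagrange, [G : H] = |G|/|H| = 60/15 = 4.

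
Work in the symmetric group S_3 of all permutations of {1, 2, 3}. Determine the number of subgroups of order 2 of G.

|G| = 6 and 2 | 6, so subgroups of order 2 are possible by Lagrange.
The subgroups of order 2 are: {e, (1 2)}; {e, (1 3)}; {e, (2 3)}.
So G has 3 subgroups of order 2.

3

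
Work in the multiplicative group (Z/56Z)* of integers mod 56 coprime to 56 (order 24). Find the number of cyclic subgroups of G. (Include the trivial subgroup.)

Each element a generates a cyclic subgroup ⟨a⟩; distinct elements may generate the same one (a cyclic group of order d has φ(d) generators).
Cyclic subgroups by order — order 1: 1; order 2: 7; order 3: 1; order 6: 7.
Total: 16.

16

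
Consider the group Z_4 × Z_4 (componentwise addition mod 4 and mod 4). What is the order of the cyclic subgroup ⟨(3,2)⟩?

The order of (3,2) in Z_4 × Z_4 is lcm(ord(3) in Z_4, ord(2) in Z_4).
ord(3) = 4 and ord(2) = 2, so |⟨(3,2)⟩| = lcm(4, 2) = 4.

4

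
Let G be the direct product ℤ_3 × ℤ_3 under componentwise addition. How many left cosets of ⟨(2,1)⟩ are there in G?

3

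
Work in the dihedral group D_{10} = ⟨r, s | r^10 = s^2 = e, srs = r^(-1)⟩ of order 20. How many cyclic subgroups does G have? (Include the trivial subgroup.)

Group the elements of G by the cyclic subgroup they generate; each cyclic subgroup of order d accounts for φ(d) elements.
Cyclic subgroups by order — order 1: 1; order 2: 11; order 5: 1; order 10: 1.
Total: 14.

14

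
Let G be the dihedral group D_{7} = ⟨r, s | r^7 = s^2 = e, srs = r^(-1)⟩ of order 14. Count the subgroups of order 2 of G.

7

|G| = 14 and 2 | 14, so subgroups of order 2 are possible by Lagrange.
The subgroups of order 2 are: {e, r^2s}; {e, r^3s}; {e, r^4s}; {e, r^5s}; … (7 in all).
So G has 7 subgroups of order 2.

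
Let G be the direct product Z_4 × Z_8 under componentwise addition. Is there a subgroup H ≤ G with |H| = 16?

Yes

16 | 32. A subgroup of order 16 is {(0,0), (0,1), (0,2), (0,3), (0,4), (0,5), (0,6), (0,7), (2,0), (2,1), (2,2), (2,3), (2,4), (2,5), (2,6), (2,7)}.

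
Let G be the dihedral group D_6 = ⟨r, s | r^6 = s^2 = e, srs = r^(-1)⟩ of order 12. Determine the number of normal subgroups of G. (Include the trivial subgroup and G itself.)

7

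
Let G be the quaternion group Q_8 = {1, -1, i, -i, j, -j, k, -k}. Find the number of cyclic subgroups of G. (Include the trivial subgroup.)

Group the elements of G by the cyclic subgroup they generate; each cyclic subgroup of order d accounts for φ(d) elements.
Cyclic subgroups by order — order 1: 1; order 2: 1; order 4: 3.
Total: 5.

5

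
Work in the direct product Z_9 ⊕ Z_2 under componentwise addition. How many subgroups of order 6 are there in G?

1

|G| = 18 and 6 | 18, so subgroups of order 6 are possible by Lagrange.
The subgroups of order 6 are: {(0,0), (0,1), (3,0), (3,1), (6,0), (6,1)}.
So G has 1 subgroup of order 6.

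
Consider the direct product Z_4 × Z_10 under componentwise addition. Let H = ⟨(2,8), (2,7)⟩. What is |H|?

20

|⟨(2,8)⟩| = 10 and |⟨(2,7)⟩| = 10, so |H| is a multiple of lcm(10, 10) = 10 and divides |G| = 40.
Closing under the operation: H = {(0,0), (0,1), (0,2), (0,3), (0,4), (0,5), (0,6), (0,7), (0,8), (0,9), (2,0), (2,1), (2,2), (2,3), (2,4), (2,5), (2,6), (2,7), (2,8), (2,9)}, so |H| = 20.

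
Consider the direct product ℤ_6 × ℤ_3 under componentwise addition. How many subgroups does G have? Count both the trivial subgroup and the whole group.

|G| = 18, so by Lagrange every subgroup order divides 18. Divisors: 1, 2, 3, 6, 9, 18.
Subgroups by order — order 1: 1; order 2: 1; order 3: 4; order 6: 4; order 9: 1; order 18: 1.
Total: 1 + 1 + 4 + 4 + 1 + 1 = 12.

12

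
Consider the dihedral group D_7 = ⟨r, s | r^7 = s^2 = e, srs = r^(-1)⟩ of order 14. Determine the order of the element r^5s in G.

Computing powers of r^5s: the smallest k with (r^5s)^k = e is k = 2.

2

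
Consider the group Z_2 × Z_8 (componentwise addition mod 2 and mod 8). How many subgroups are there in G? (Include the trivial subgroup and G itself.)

|G| = 16, so by Lagrange every subgroup order divides 16. Divisors: 1, 2, 4, 8, 16.
Subgroups by order — order 1: 1; order 2: 3; order 4: 3; order 8: 3; order 16: 1.
Total: 1 + 3 + 3 + 3 + 1 = 11.

11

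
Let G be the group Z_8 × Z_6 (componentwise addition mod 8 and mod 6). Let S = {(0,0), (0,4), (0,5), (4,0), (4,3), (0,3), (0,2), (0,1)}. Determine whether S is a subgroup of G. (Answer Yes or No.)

No

Closure fails: (0,1) + (4,0) = (4,1) ∉ S. So S is not a subgroup.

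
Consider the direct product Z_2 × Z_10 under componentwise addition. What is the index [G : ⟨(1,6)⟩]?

2

|⟨(1,6)⟩| = 10 and |G| = 20.
By Lagrange, [G : H] = |G|/|H| = 20/10 = 2.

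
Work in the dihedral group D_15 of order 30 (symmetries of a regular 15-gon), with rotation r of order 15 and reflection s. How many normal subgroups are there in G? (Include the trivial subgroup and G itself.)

5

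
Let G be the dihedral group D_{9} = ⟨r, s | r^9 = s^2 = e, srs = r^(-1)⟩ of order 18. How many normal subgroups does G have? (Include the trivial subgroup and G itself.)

4

G has 16 subgroups. Checking conjugation-invariance by order — order 1: 1/1 normal; order 2: 0/9 normal; order 3: 1/1 normal; order 6: 0/3 normal; order 9: 1/1 normal; order 18: 1/1 normal.
Total normal subgroups: 4.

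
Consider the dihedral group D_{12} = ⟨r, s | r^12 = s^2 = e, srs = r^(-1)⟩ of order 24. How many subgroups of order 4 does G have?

7

|G| = 24 and 4 | 24, so subgroups of order 4 are possible by Lagrange.
The subgroups of order 4 are: {e, r^6, r^4s, r^10s}; {e, r^6, r^5s, r^11s}; {e, r^6, r^2s, r^8s}; {e, r^3, r^6, r^9}; … (7 in all).
So G has 7 subgroups of order 4.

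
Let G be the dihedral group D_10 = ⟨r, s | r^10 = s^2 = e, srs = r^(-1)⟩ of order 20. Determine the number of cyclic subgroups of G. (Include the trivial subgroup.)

Each element a generates a cyclic subgroup ⟨a⟩; distinct elements may generate the same one (a cyclic group of order d has φ(d) generators).
Cyclic subgroups by order — order 1: 1; order 2: 11; order 5: 1; order 10: 1.
Total: 14.

14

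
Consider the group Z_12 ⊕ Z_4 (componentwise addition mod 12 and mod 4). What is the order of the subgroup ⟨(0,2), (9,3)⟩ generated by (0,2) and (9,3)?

|⟨(0,2)⟩| = 2 and |⟨(9,3)⟩| = 4, so |H| is a multiple of lcm(2, 4) = 4 and divides |G| = 48.
Closing under the operation: H = {(0,0), (0,2), (3,1), (3,3), (6,0), (6,2), (9,1), (9,3)}, so |H| = 8.

8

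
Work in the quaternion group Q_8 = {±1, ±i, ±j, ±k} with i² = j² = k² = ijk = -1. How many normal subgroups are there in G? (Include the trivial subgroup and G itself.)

G has 6 subgroups. Checking conjugation-invariance by order — order 1: 1/1 normal; order 2: 1/1 normal; order 4: 3/3 normal; order 8: 1/1 normal.
Total normal subgroups: 6.

6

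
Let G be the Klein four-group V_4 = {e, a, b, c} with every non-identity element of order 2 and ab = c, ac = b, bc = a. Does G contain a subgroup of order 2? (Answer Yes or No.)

2 | 4. A subgroup of order 2 is {e, a}.

Yes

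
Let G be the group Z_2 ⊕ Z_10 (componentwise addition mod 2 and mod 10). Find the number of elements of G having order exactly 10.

An element (a,b) has order lcm(ord(a), ord(b)); count pairs with lcm equal to 10.
Enumerating gives 12 such elements.

12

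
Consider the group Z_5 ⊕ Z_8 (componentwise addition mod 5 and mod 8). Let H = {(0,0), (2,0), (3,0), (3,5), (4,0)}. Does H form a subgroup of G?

(4,0) ∈ H but its inverse (1,0) ∉ H, so H is not a subgroup.

No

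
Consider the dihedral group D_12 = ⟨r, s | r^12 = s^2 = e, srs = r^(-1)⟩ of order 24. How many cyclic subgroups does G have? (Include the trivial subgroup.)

18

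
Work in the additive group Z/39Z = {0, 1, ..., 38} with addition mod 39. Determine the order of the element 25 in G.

In Z/39Z, the order of an element a is n/gcd(a, n).
gcd(25, 39) = 1, so |⟨25⟩| = 39/1 = 39.

39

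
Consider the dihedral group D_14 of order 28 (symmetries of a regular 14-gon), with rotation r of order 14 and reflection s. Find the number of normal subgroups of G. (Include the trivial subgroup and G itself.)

G has 28 subgroups. Checking conjugation-invariance by order — order 1: 1/1 normal; order 2: 1/15 normal; order 4: 0/7 normal; order 7: 1/1 normal; order 14: 3/3 normal; order 28: 1/1 normal.
Total normal subgroups: 7.

7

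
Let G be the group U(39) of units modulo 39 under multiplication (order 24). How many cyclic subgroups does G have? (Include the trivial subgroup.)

A cyclic subgroup of order d is generated by each of its φ(d) elements of order d, so the cyclic subgroups of order d number (#elements of order d)/φ(d).
Cyclic subgroups by order — order 1: 1; order 2: 3; order 3: 1; order 4: 2; order 6: 3; order 12: 2.
Total: 12.

12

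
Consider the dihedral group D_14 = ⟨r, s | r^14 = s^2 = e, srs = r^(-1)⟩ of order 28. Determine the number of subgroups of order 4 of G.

7

|G| = 28 and 4 | 28, so subgroups of order 4 are possible by Lagrange.
The subgroups of order 4 are: {e, r^7, r^3s, r^10s}; {e, r^7, r^4s, r^11s}; {e, r^7, r^5s, r^12s}; {e, r^7, r^6s, r^13s}; … (7 in all).
So G has 7 subgroups of order 4.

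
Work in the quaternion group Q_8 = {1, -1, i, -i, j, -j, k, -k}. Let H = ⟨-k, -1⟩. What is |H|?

4

|⟨-k⟩| = 4 and |⟨-1⟩| = 2, so |H| is a multiple of lcm(4, 2) = 4 and divides |G| = 8.
Closing under the operation: H = {1, -1, k, -k}, so |H| = 4.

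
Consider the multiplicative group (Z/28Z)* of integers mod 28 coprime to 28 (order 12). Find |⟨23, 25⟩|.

|⟨23⟩| = 6 and |⟨25⟩| = 3, so |H| is a multiple of lcm(6, 3) = 6 and divides |G| = 12.
Closing under the operation: H = {1, 9, 11, 15, 23, 25}, so |H| = 6.

6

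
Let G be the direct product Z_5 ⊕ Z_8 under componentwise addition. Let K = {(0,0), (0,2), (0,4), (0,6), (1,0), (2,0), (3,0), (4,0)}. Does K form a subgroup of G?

Closure fails: (4,0) + (0,4) = (4,4) ∉ K. So K is not a subgroup.

No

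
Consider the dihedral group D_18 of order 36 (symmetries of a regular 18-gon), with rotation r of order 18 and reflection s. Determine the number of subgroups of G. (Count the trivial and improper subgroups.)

45

|G| = 36, so by Lagrange every subgroup order divides 36. Divisors: 1, 2, 3, 4, 6, 9, 12, 18, 36.
Subgroups by order — order 1: 1; order 2: 19; order 3: 1; order 4: 9; order 6: 7; order 9: 1; order 12: 3; order 18: 3; order 36: 1.
Total: 1 + 19 + 1 + 9 + 7 + 1 + 3 + 3 + 1 = 45.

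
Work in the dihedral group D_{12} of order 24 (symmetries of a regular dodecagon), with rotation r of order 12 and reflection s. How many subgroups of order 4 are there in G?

7

|G| = 24 and 4 | 24, so subgroups of order 4 are possible by Lagrange.
The subgroups of order 4 are: {e, r^6, r^4s, r^10s}; {e, r^6, r^5s, r^11s}; {e, r^6, r^2s, r^8s}; {e, r^3, r^6, r^9}; … (7 in all).
So G has 7 subgroups of order 4.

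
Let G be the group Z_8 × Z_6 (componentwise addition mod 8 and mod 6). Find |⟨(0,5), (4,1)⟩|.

|⟨(0,5)⟩| = 6 and |⟨(4,1)⟩| = 6, so |H| is a multiple of lcm(6, 6) = 6 and divides |G| = 48.
Closing under the operation: H = {(0,0), (0,1), (0,2), (0,3), (0,4), (0,5), (4,0), (4,1), (4,2), (4,3), (4,4), (4,5)}, so |H| = 12.

12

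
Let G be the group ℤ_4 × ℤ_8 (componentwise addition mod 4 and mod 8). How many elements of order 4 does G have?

An element (a,b) has order lcm(ord(a), ord(b)); count pairs with lcm equal to 4.
Enumerating gives 12 such elements.

12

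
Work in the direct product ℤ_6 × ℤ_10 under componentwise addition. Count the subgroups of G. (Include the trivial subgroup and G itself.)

|G| = 60, so by Lagrange every subgroup order divides 60. Divisors: 1, 2, 3, 4, 5, 6, 10, 12, 15, 20, 30, 60.
Subgroups by order — order 1: 1; order 2: 3; order 3: 1; order 4: 1; order 5: 1; order 6: 3; order 10: 3; order 12: 1; order 15: 1; order 20: 1; order 30: 3; order 60: 1.
Total: 1 + 3 + 1 + 1 + 1 + 3 + 3 + 1 + 1 + 1 + 3 + 1 = 20.

20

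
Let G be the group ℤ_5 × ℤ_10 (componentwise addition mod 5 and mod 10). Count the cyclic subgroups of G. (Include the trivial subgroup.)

Group the elements of G by the cyclic subgroup they generate; each cyclic subgroup of order d accounts for φ(d) elements.
Cyclic subgroups by order — order 1: 1; order 2: 1; order 5: 6; order 10: 6.
Total: 14.

14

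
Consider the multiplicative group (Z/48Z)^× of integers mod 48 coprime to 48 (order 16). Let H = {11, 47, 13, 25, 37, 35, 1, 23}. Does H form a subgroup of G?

|H| = 8 divides |G| = 16, consistent with Lagrange.
H contains the identity, every element's inverse is in H, and H is closed under ·: it is a subgroup.

Yes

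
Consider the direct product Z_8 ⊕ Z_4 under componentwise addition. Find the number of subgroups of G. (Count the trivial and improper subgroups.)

|G| = 32, so by Lagrange every subgroup order divides 32. Divisors: 1, 2, 4, 8, 16, 32.
Subgroups by order — order 1: 1; order 2: 3; order 4: 7; order 8: 7; order 16: 3; order 32: 1.
Total: 1 + 3 + 7 + 7 + 3 + 1 = 22.

22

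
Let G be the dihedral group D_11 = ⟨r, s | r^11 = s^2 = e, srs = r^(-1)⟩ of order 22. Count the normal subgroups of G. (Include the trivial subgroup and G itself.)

3

G has 14 subgroups. Checking conjugation-invariance by order — order 1: 1/1 normal; order 2: 0/11 normal; order 11: 1/1 normal; order 22: 1/1 normal.
Total normal subgroups: 3.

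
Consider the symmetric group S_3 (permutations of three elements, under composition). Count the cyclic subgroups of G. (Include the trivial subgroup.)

Each element a generates a cyclic subgroup ⟨a⟩; distinct elements may generate the same one (a cyclic group of order d has φ(d) generators).
Cyclic subgroups by order — order 1: 1; order 2: 3; order 3: 1.
Total: 5.

5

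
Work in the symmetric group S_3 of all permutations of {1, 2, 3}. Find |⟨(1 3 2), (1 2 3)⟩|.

|⟨(1 3 2)⟩| = 3 and |⟨(1 2 3)⟩| = 3, so |H| is a multiple of lcm(3, 3) = 3 and divides |G| = 6.
Closing under the operation: H = {e, (1 2 3), (1 3 2)}, so |H| = 3.

3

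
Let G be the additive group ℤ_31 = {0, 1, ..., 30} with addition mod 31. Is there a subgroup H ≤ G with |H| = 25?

No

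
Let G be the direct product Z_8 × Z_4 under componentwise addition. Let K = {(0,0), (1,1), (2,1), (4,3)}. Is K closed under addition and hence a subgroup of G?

No

(1,1) ∈ K but its inverse (7,3) ∉ K, so K is not a subgroup.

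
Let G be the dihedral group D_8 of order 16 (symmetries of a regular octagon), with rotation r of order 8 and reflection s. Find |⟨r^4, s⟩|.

4

|⟨r^4⟩| = 2 and |⟨s⟩| = 2, so |H| is a multiple of lcm(2, 2) = 2 and divides |G| = 16.
Closing under the operation: H = {e, r^4, s, r^4s}, so |H| = 4.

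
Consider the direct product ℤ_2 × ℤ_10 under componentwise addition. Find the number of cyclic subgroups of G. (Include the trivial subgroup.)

A cyclic subgroup of order d is generated by each of its φ(d) elements of order d, so the cyclic subgroups of order d number (#elements of order d)/φ(d).
Cyclic subgroups by order — order 1: 1; order 2: 3; order 5: 1; order 10: 3.
Total: 8.

8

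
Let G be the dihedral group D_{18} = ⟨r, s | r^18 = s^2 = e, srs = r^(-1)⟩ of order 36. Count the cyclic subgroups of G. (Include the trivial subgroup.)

24

Group the elements of G by the cyclic subgroup they generate; each cyclic subgroup of order d accounts for φ(d) elements.
Cyclic subgroups by order — order 1: 1; order 2: 19; order 3: 1; order 6: 1; order 9: 1; order 18: 1.
Total: 24.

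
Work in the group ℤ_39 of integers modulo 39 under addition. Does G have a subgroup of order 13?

13 | 39. A subgroup of order 13 is {0, 3, 6, 9, 12, 15, 18, 21, 24, 27, 30, 33, 36}.

Yes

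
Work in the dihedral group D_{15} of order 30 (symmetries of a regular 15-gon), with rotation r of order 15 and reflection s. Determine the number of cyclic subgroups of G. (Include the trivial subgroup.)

Each element a generates a cyclic subgroup ⟨a⟩; distinct elements may generate the same one (a cyclic group of order d has φ(d) generators).
Cyclic subgroups by order — order 1: 1; order 2: 15; order 3: 1; order 5: 1; order 15: 1.
Total: 19.

19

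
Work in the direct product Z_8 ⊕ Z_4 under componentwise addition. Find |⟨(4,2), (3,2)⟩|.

16

|⟨(4,2)⟩| = 2 and |⟨(3,2)⟩| = 8, so |H| is a multiple of lcm(2, 8) = 8 and divides |G| = 32.
Closing under the operation: H = {(0,0), (0,2), (1,0), (1,2), (2,0), (2,2), (3,0), (3,2), (4,0), (4,2), (5,0), (5,2), (6,0), (6,2), (7,0), (7,2)}, so |H| = 16.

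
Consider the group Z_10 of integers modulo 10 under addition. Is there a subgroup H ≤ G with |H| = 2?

Yes

2 | 10. A subgroup of order 2 is {0, 5}.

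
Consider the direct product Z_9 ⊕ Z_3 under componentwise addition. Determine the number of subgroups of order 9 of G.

|G| = 27 and 9 | 27, so subgroups of order 9 are possible by Lagrange.
The subgroups of order 9 are: {(0,0), (0,1), (0,2), (3,0), (3,1), (3,2), (6,0), (6,1), (6,2)}; {(0,0), (1,0), (2,0), (3,0), (4,0), (5,0), (6,0), (7,0), (8,0)}; {(0,0), (1,1), (2,2), (3,0), (4,1), (5,2), (6,0), (7,1), (8,2)}; {(0,0), (1,2), (2,1), (3,0), (4,2), (5,1), (6,0), (7,2), (8,1)}.
So G has 4 subgroups of order 9.

4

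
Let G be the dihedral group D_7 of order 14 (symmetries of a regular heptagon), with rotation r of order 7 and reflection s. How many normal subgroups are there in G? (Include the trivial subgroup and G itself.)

3

G has 10 subgroups. Checking conjugation-invariance by order — order 1: 1/1 normal; order 2: 0/7 normal; order 7: 1/1 normal; order 14: 1/1 normal.
Total normal subgroups: 3.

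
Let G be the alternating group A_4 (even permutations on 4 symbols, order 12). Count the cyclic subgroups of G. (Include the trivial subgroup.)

8

Group the elements of G by the cyclic subgroup they generate; each cyclic subgroup of order d accounts for φ(d) elements.
Cyclic subgroups by order — order 1: 1; order 2: 3; order 3: 4.
Total: 8.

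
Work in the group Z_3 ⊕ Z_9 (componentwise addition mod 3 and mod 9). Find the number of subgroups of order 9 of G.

|G| = 27 and 9 | 27, so subgroups of order 9 are possible by Lagrange.
The subgroups of order 9 are: {(0,0), (0,1), (0,2), (0,3), (0,4), (0,5), (0,6), (0,7), (0,8)}; {(0,0), (0,3), (0,6), (1,0), (1,3), (1,6), (2,0), (2,3), (2,6)}; {(0,0), (0,3), (0,6), (1,1), (1,4), (1,7), (2,2), (2,5), (2,8)}; {(0,0), (0,3), (0,6), (1,2), (1,5), (1,8), (2,1), (2,4), (2,7)}.
So G has 4 subgroups of order 9.

4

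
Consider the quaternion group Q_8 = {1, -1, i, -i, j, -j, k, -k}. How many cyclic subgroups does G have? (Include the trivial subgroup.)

A cyclic subgroup of order d is generated by each of its φ(d) elements of order d, so the cyclic subgroups of order d number (#elements of order d)/φ(d).
Cyclic subgroups by order — order 1: 1; order 2: 1; order 4: 3.
Total: 5.

5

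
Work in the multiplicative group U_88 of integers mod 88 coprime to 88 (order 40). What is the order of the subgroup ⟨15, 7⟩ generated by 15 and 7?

20

|⟨15⟩| = 10 and |⟨7⟩| = 10, so |H| is a multiple of lcm(10, 10) = 10 and divides |G| = 40.
Closing under the operation: H = {1, 7, 9, 15, 17, 23, 25, 31, 39, 41, 47, 49, 57, 63, 65, 71, 73, 79, 81, 87}, so |H| = 20.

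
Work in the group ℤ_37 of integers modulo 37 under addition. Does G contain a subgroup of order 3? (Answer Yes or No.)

3 does not divide |G| = 37, so by Lagrange no subgroup of order 3 exists.

No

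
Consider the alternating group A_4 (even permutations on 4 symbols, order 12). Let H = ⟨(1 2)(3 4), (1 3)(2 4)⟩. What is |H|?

|⟨(1 2)(3 4)⟩| = 2 and |⟨(1 3)(2 4)⟩| = 2, so |H| is a multiple of lcm(2, 2) = 2 and divides |G| = 12.
Closing under the operation: H = {e, (1 2)(3 4), (1 3)(2 4), (1 4)(2 3)}, so |H| = 4.

4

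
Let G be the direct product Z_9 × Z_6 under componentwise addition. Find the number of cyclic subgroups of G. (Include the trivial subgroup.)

16

Group the elements of G by the cyclic subgroup they generate; each cyclic subgroup of order d accounts for φ(d) elements.
Cyclic subgroups by order — order 1: 1; order 2: 1; order 3: 4; order 6: 4; order 9: 3; order 18: 3.
Total: 16.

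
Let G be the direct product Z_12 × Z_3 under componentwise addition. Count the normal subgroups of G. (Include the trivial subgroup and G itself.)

G is abelian, so every subgroup is normal.
G has 18 subgroups in total, hence 18 normal subgroups.

18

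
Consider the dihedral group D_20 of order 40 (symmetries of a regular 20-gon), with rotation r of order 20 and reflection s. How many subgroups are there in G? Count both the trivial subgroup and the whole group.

|G| = 40, so by Lagrange every subgroup order divides 40. Divisors: 1, 2, 4, 5, 8, 10, 20, 40.
Subgroups by order — order 1: 1; order 2: 21; order 4: 11; order 5: 1; order 8: 5; order 10: 5; order 20: 3; order 40: 1.
Total: 1 + 21 + 11 + 1 + 5 + 5 + 3 + 1 = 48.

48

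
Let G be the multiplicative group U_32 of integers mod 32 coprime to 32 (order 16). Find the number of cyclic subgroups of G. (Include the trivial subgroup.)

8

Group the elements of G by the cyclic subgroup they generate; each cyclic subgroup of order d accounts for φ(d) elements.
Cyclic subgroups by order — order 1: 1; order 2: 3; order 4: 2; order 8: 2.
Total: 8.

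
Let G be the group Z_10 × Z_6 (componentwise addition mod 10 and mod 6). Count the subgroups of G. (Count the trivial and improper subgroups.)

20

|G| = 60, so by Lagrange every subgroup order divides 60. Divisors: 1, 2, 3, 4, 5, 6, 10, 12, 15, 20, 30, 60.
Subgroups by order — order 1: 1; order 2: 3; order 3: 1; order 4: 1; order 5: 1; order 6: 3; order 10: 3; order 12: 1; order 15: 1; order 20: 1; order 30: 3; order 60: 1.
Total: 1 + 3 + 1 + 1 + 1 + 3 + 3 + 1 + 1 + 1 + 3 + 1 = 20.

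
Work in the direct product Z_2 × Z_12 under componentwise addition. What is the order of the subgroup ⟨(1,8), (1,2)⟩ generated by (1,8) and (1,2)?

12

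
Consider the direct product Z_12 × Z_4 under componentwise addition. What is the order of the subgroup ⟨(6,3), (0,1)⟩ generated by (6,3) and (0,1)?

8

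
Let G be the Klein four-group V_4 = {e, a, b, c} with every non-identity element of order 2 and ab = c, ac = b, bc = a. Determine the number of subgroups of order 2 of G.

3

|G| = 4 and 2 | 4, so subgroups of order 2 are possible by Lagrange.
The subgroups of order 2 are: {e, a}; {e, b}; {e, c}.
So G has 3 subgroups of order 2.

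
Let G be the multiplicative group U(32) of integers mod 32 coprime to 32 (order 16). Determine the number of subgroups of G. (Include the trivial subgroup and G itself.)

|G| = 16, so by Lagrange every subgroup order divides 16. Divisors: 1, 2, 4, 8, 16.
Subgroups by order — order 1: 1; order 2: 3; order 4: 3; order 8: 3; order 16: 1.
Total: 1 + 3 + 3 + 3 + 1 = 11.

11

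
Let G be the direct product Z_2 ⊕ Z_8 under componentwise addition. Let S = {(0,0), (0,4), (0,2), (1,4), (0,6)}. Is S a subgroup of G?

No

|S| = 5 does not divide |G| = 16, so by Lagrange S is not a subgroup.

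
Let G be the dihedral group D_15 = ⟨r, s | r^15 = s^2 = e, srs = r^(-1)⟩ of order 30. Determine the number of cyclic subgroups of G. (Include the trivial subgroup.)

19

Each element a generates a cyclic subgroup ⟨a⟩; distinct elements may generate the same one (a cyclic group of order d has φ(d) generators).
Cyclic subgroups by order — order 1: 1; order 2: 15; order 3: 1; order 5: 1; order 15: 1.
Total: 19.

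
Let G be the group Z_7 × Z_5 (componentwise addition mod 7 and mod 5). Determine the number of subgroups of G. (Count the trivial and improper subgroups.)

4

|G| = 35, so by Lagrange every subgroup order divides 35. Divisors: 1, 5, 7, 35.
Subgroups by order — order 1: 1; order 5: 1; order 7: 1; order 35: 1.
Total: 1 + 1 + 1 + 1 = 4.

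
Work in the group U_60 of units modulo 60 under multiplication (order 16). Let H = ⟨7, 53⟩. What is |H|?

8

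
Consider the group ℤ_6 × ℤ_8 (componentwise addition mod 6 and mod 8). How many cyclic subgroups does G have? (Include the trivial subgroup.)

16

Each element a generates a cyclic subgroup ⟨a⟩; distinct elements may generate the same one (a cyclic group of order d has φ(d) generators).
Cyclic subgroups by order — order 1: 1; order 2: 3; order 3: 1; order 4: 2; order 6: 3; order 8: 2; order 12: 2; order 24: 2.
Total: 16.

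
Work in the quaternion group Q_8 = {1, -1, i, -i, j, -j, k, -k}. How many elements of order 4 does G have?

6

The elements of order 4 are: i, -i, j, -j, k, -k.
That's 6.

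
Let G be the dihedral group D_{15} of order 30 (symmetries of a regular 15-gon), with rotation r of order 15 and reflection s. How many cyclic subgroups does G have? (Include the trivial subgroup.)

Group the elements of G by the cyclic subgroup they generate; each cyclic subgroup of order d accounts for φ(d) elements.
Cyclic subgroups by order — order 1: 1; order 2: 15; order 3: 1; order 5: 1; order 15: 1.
Total: 19.

19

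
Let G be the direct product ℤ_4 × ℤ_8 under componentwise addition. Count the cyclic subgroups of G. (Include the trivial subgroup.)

Each element a generates a cyclic subgroup ⟨a⟩; distinct elements may generate the same one (a cyclic group of order d has φ(d) generators).
Cyclic subgroups by order — order 1: 1; order 2: 3; order 4: 6; order 8: 4.
Total: 14.

14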